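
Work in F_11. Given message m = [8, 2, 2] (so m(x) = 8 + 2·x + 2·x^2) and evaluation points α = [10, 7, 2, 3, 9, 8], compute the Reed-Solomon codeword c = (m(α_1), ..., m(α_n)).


c = [8, 10, 9, 10, 1, 9]

Message polynomial: m(x) = 8 + 2·x + 2·x^2 (mod 11).
For each evaluation point α_i, compute m(α_i) mod 11:
  α_1 = 10: Horner steps 2 → 0 → 8, so m(10) = 8.
  α_2 = 7: Horner steps 2 → 5 → 10, so m(7) = 10.
  α_3 = 2: Horner steps 2 → 6 → 9, so m(2) = 9.
  α_4 = 3: Horner steps 2 → 8 → 10, so m(3) = 10.
  α_5 = 9: Horner steps 2 → 9 → 1, so m(9) = 1.
  α_6 = 8: Horner steps 2 → 7 → 9, so m(8) = 9.
Codeword c = [8, 10, 9, 10, 1, 9] ∈ F_11^6.


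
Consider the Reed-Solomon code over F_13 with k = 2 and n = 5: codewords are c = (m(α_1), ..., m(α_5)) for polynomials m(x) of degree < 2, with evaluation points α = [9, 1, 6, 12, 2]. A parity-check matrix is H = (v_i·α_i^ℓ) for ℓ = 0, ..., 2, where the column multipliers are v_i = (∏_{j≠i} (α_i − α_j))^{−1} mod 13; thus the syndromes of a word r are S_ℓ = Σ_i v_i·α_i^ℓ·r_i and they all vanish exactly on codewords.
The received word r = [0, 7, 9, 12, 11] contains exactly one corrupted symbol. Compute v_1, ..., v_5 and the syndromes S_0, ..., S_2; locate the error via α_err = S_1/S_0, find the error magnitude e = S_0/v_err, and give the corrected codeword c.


S = (11, 1, 6), error at position 3, error magnitude e = 8, c = [0, 7, 1, 12, 11].

Step 1: column multipliers v_i = (∏_{j≠i}(α_i − α_j))^{−1} mod 13.
  i = 1 (α = 9): (9−1)(9−6)(9−12)(9−2) = 8·3·(−3)·7 = −504 ≡ 3, so v_1 = 3^{−1} = 9 (mod 13).
  i = 2 (α = 1): (1−9)(1−6)(1−12)(1−2) = (−8)·(−5)·(−11)·(−1) = 440 ≡ 11, so v_2 = 11^{−1} = 6 (mod 13).
  i = 3 (α = 6): (6−9)(6−1)(6−12)(6−2) = (−3)·5·(−6)·4 = 360 ≡ 9, so v_3 = 9^{−1} = 3 (mod 13).
  i = 4 (α = 12): (12−9)(12−1)(12−6)(12−2) = 3·11·6·10 = 1980 ≡ 4, so v_4 = 4^{−1} = 10 (mod 13).
  i = 5 (α = 2): (2−9)(2−1)(2−6)(2−12) = (−7)·1·(−4)·(−10) = −280 ≡ 6, so v_5 = 6^{−1} = 11 (mod 13).
  v = [9, 6, 3, 10, 11].
Step 2: syndromes of r = [0, 7, 9, 12, 11] (all sums mod 13).
  S_0 = Σ v_i r_i = 9·0 + 6·7 + 3·9 + 10·12 + 11·11 = 310 ≡ 11.
  S_1 = Σ v_i α_i r_i = 9·9·0 + 6·1·7 + 3·6·9 + 10·12·12 + 11·2·11 = 1886 ≡ 1.
  α_i^2 mod 13 = [3, 1, 10, 1, 4].
  S_2 = Σ v_i α_i^2 r_i = 9·3·0 + 6·1·7 + 3·10·9 + 10·1·12 + 11·4·11 = 916 ≡ 6.
  S = (11, 1, 6) ≠ 0, so r is not a codeword (an error is present).
Step 3: locate the error. For a single error e at position i, S_ℓ = v_i·e·α_i^ℓ, so α_err = S_1/S_0.
  S_0^{−1} = 11^{−1} = 6 (mod 13), so α_err = 1·6 = 6 ≡ 6 = α_3. Error position i = 3.
  Consistency check: S_2/S_1 = 6·1 = 6 ≡ 6 = α_err ✓ (single-error assumption holds).
Step 4: error magnitude e = S_0/v_3 = S_0·∏_{j≠3}(α_3 − α_j) = 11·9 = 99 ≡ 8 (mod 13).
Step 5: correct position 3: c_3 = r_3 − e = 9 − 8 ≡ 1 (mod 13). Hence c = [0, 7, 1, 12, 11].
  Check: interpolating c through the α_i gives m(x) = 3 + 4·x (degree < 2) with m(α_i) = c_i for every i, so c is indeed a codeword.


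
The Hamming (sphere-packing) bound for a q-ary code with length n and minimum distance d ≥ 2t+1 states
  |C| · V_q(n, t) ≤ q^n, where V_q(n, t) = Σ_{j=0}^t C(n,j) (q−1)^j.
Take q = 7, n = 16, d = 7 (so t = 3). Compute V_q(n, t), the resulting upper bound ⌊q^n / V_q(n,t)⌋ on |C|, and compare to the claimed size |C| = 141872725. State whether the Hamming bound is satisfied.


V_q(n, t) = 125377, q^n = 33232930569601, Hamming bound = 265064011, |C| = 141872725 ≤ bound (satisfied).

Step 1: Compute V_q(n, t) = Σ_{j=0}^3 C(n, j) (q−1)^j.
  j = 0: C(16,0)·(6)^0 = 1·1 = 1.
  j = 1: C(16,1)·(6)^1 = 16·6 = 96.
  j = 2: C(16,2)·(6)^2 = 120·36 = 4320.
  j = 3: C(16,3)·(6)^3 = 560·216 = 120960.
  V_q(n, t) = 1 + 96 + 4320 + 120960 = 125377.
Step 2: q^n = 7^16 = 33232930569601.
Step 3: Hamming bound ⌊q^n / V_q(n,t)⌋ = ⌊33232930569601/125377⌋ = 265064011.
Step 4: Compare |C| = 141872725 to 265064011: satisfied.
The claimed |C| lies below the Hamming bound.


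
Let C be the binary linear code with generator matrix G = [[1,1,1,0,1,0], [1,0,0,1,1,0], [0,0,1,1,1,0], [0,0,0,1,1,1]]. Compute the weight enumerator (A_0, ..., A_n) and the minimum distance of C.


Weight distribution: A_0 = 1, A_2 = 4, A_3 = 6, A_4 = 3, A_5 = 2. Minimum distance d = 2.

Enumerate all 2^4 = 16 messages m ∈ F_2^4.
For each, compute codeword c = mG in F_2^6, then tally its weight.
  m = 0000 → c = 000000, weight = 0.
  m = 1000 → c = 111010, weight = 4.
  m = 0100 → c = 100110, weight = 3.
  m = 1100 → c = 011100, weight = 3.
  m = 0010 → c = 001110, weight = 3.
  m = 1010 → c = 110100, weight = 3.
  m = 0110 → c = 101000, weight = 2.
  m = 1110 → c = 010010, weight = 2.
  m = 0001 → c = 000111, weight = 3.
  m = 1001 → c = 111101, weight = 5.
  m = 0101 → c = 100001, weight = 2.
  m = 1101 → c = 011011, weight = 4.
  m = 0011 → c = 001001, weight = 2.
  m = 1011 → c = 110011, weight = 4.
  m = 0111 → c = 101111, weight = 5.
  m = 1111 → c = 010101, weight = 3.
Tally weights:
  weight 0: 1 codewords.
  weight 2: 4 codewords.
  weight 3: 6 codewords.
  weight 4: 3 codewords.
  weight 5: 2 codewords.
Minimum distance d = smallest w > 0 with A_w > 0 = 2.
Sanity: Σ A_w = 16 = 2^4 = 16 ✓.


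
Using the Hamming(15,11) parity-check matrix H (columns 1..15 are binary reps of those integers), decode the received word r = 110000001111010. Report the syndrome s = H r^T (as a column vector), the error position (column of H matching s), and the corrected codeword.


s = (1, 0, 0, 1)^T, error position = 9, corrected codeword c = 110000000111010

Compute s = H r^T mod 2 one row at a time:
  s_1 = 0 + 1 + 1 + 1 + 1 + 0 + 1 + 0 = 5 ≡ 1 (mod 2).
  s_2 = 0 + 0 + 0 + 0 + 1 + 0 + 1 + 0 = 2 ≡ 0 (mod 2).
  s_3 = 1 + 0 + 0 + 0 + 1 + 1 + 1 + 0 = 4 ≡ 0 (mod 2).
  s_4 = 1 + 0 + 0 + 0 + 1 + 1 + 0 + 0 = 3 ≡ 1 (mod 2).
s = (1, 0, 0, 1)^T — this equals column 9 of H (binary 1001), so error is at position 9.
Correct: flip bit 9 of r = 110000001111010 to get c = 110000000111010.


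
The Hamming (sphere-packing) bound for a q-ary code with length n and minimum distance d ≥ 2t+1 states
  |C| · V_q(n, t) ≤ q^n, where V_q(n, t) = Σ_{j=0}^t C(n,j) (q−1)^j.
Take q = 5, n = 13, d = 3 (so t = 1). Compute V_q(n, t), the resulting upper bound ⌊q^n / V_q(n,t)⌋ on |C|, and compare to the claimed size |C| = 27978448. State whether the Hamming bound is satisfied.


V_q(n, t) = 53, q^n = 1220703125, Hamming bound = 23032134, |C| = 27978448 > bound (violated).

Step 1: Compute V_q(n, t) = Σ_{j=0}^1 C(n, j) (q−1)^j.
  j = 0: C(13,0)·(4)^0 = 1·1 = 1.
  j = 1: C(13,1)·(4)^1 = 13·4 = 52.
  V_q(n, t) = 1 + 52 = 53.
Step 2: q^n = 5^13 = 1220703125.
Step 3: Hamming bound ⌊q^n / V_q(n,t)⌋ = ⌊1220703125/53⌋ = 23032134.
Step 4: Compare |C| = 27978448 to 23032134: violated.
The claimed |C| lies above the Hamming bound, so no 5-ary code of length 13 with d ≥ 3 can have 27978448 codewords.


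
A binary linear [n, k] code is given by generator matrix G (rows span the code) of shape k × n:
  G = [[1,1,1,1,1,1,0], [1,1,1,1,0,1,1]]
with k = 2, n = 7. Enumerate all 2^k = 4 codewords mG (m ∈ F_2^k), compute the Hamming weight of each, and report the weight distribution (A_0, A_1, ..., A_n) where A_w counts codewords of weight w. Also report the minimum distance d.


Weight distribution: A_0 = 1, A_2 = 1, A_6 = 2. Minimum distance d = 2.

Enumerate all 2^2 = 4 messages m ∈ F_2^2.
For each, compute codeword c = mG in F_2^7, then tally its weight.
  m = 00 → c = 0000000, weight = 0.
  m = 10 → c = 1111110, weight = 6.
  m = 01 → c = 1111011, weight = 6.
  m = 11 → c = 0000101, weight = 2.
Tally weights:
  weight 0: 1 codewords.
  weight 2: 1 codewords.
  weight 6: 2 codewords.
Minimum distance d = smallest w > 0 with A_w > 0 = 2.
Sanity: Σ A_w = 4 = 2^2 = 4 ✓.


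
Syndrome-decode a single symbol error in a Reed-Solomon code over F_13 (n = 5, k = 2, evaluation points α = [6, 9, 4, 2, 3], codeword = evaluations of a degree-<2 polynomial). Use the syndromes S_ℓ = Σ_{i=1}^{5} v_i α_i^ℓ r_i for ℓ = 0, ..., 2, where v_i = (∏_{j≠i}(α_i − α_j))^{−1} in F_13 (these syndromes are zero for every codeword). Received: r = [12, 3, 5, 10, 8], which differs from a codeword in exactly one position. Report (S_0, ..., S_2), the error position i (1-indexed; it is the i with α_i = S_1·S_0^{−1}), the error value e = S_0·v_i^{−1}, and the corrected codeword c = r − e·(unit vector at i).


S = (3, 6, 12), error at position 4, error magnitude e = 12, c = [12, 3, 5, 11, 8].

Step 1: column multipliers v_i = (∏_{j≠i}(α_i − α_j))^{−1} mod 13.
  i = 1 (α = 6): (6−9)(6−4)(6−2)(6−3) = (−3)·2·4·3 = −72 ≡ 6, so v_1 = 6^{−1} = 11 (mod 13).
  i = 2 (α = 9): (9−6)(9−4)(9−2)(9−3) = 3·5·7·6 = 630 ≡ 6, so v_2 = 6^{−1} = 11 (mod 13).
  i = 3 (α = 4): (4−6)(4−9)(4−2)(4−3) = (−2)·(−5)·2·1 = 20 ≡ 7, so v_3 = 7^{−1} = 2 (mod 13).
  i = 4 (α = 2): (2−6)(2−9)(2−4)(2−3) = (−4)·(−7)·(−2)·(−1) = 56 ≡ 4, so v_4 = 4^{−1} = 10 (mod 13).
  i = 5 (α = 3): (3−6)(3−9)(3−4)(3−2) = (−3)·(−6)·(−1)·1 = −18 ≡ 8, so v_5 = 8^{−1} = 5 (mod 13).
  v = [11, 11, 2, 10, 5].
Step 2: syndromes of r = [12, 3, 5, 10, 8] (all sums mod 13).
  S_0 = Σ v_i r_i = 11·12 + 11·3 + 2·5 + 10·10 + 5·8 = 315 ≡ 3.
  S_1 = Σ v_i α_i r_i = 11·6·12 + 11·9·3 + 2·4·5 + 10·2·10 + 5·3·8 = 1449 ≡ 6.
  α_i^2 mod 13 = [10, 3, 3, 4, 9].
  S_2 = Σ v_i α_i^2 r_i = 11·10·12 + 11·3·3 + 2·3·5 + 10·4·10 + 5·9·8 = 2209 ≡ 12.
  S = (3, 6, 12) ≠ 0, so r is not a codeword (an error is present).
Step 3: locate the error. For a single error e at position i, S_ℓ = v_i·e·α_i^ℓ, so α_err = S_1/S_0.
  S_0^{−1} = 3^{−1} = 9 (mod 13), so α_err = 6·9 = 54 ≡ 2 = α_4. Error position i = 4.
  Consistency check: S_2/S_1 = 12·11 = 132 ≡ 2 = α_err ✓ (single-error assumption holds).
Step 4: error magnitude e = S_0/v_4 = S_0·∏_{j≠4}(α_4 − α_j) = 3·4 = 12 ≡ 12 (mod 13).
Step 5: correct position 4: c_4 = r_4 − e = 10 − 12 ≡ 11 (mod 13). Hence c = [12, 3, 5, 11, 8].
  Check: interpolating c through the α_i gives m(x) = 4 + 10·x (degree < 2) with m(α_i) = c_i for every i, so c is indeed a codeword.


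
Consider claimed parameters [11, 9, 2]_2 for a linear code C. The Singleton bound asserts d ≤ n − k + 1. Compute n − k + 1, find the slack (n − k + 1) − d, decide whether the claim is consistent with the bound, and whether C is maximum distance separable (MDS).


Singleton RHS = n − k + 1 = 3, slack = 1, bound satisfied, not MDS.

Singleton bound: d ≤ n − k + 1.
Here n = 11, k = 9, so n − k + 1 = 3.
Given d = 2, check d ≤ 3: YES.
Slack = (n − k + 1) − d = 1.
The code is NOT MDS (slack = 1 > 0).
Description: the claimed parameters are [11, 9, 2]_2; such a code would be non-MDS.


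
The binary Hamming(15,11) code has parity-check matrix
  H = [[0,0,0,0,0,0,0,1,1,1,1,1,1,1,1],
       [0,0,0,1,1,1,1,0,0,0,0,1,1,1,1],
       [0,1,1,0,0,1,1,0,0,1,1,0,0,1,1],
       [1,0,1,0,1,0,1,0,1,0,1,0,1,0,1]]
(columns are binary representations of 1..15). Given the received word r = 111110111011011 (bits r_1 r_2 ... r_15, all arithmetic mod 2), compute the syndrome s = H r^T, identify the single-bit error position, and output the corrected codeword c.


s = (0, 0, 0, 1)^T, error position = 1, corrected codeword c = 011110111011011

Compute s = H r^T mod 2 one row at a time:
  s_1 = 1 + 1 + 0 + 1 + 1 + 0 + 1 + 1 = 6 ≡ 0 (mod 2).
  s_2 = 1 + 1 + 0 + 1 + 1 + 0 + 1 + 1 = 6 ≡ 0 (mod 2).
  s_3 = 1 + 1 + 0 + 1 + 0 + 1 + 1 + 1 = 6 ≡ 0 (mod 2).
  s_4 = 1 + 1 + 1 + 1 + 1 + 1 + 0 + 1 = 7 ≡ 1 (mod 2).
s = (0, 0, 0, 1)^T — this equals column 1 of H (binary 0001), so error is at position 1.
Correct: flip bit 1 of r = 111110111011011 to get c = 011110111011011.


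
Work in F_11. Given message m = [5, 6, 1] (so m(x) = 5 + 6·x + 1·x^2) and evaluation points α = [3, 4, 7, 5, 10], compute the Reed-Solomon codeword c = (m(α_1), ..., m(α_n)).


c = [10, 1, 8, 5, 0]

Message polynomial: m(x) = 5 + 6·x + 1·x^2 (mod 11).
For each evaluation point α_i, compute m(α_i) mod 11:
  α_1 = 3: Horner steps 1 → 9 → 10, so m(3) = 10.
  α_2 = 4: Horner steps 1 → 10 → 1, so m(4) = 1.
  α_3 = 7: Horner steps 1 → 2 → 8, so m(7) = 8.
  α_4 = 5: Horner steps 1 → 0 → 5, so m(5) = 5.
  α_5 = 10: Horner steps 1 → 5 → 0, so m(10) = 0.
Codeword c = [10, 1, 8, 5, 0] ∈ F_11^5.


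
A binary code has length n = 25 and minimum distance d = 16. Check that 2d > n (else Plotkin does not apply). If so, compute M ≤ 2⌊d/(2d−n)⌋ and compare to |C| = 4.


Plotkin bound M ≤ 4; given |C| = 4 ≤ bound (satisfied).

Check applicability: 2d = 32, n = 25.
2d − n = 7 > 0, so Plotkin applies.
Compute d/(2d−n) = 16/7 ≈ 2.2857.
⌊d/(2d−n)⌋ = 2.
Plotkin bound: M ≤ 2·2 = 4.
Given |C| = 4, check: satisfied.
This |C| is at the Plotkin bound.


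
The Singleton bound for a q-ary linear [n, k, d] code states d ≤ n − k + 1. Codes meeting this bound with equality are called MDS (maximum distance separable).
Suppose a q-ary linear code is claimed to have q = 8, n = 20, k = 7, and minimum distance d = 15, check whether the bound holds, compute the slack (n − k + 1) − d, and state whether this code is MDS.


Singleton RHS = n − k + 1 = 14, slack = -1, bound violated (no such code; not MDS).

Singleton bound: d ≤ n − k + 1.
Here n = 20, k = 7, so n − k + 1 = 14.
Given d = 15, check d ≤ 14: NO.
Slack = (n − k + 1) − d = -1.
The slack is negative: d = 15 exceeds n − k + 1 = 14 by 1, so the Singleton bound is violated and no linear [20, 7, 15]_8 code can exist. In particular it is not MDS (MDS requires d = n − k + 1 exactly).
Description: the claimed parameters are [20, 7, 15]_8; such a code would be impossible (violates the Singleton bound).


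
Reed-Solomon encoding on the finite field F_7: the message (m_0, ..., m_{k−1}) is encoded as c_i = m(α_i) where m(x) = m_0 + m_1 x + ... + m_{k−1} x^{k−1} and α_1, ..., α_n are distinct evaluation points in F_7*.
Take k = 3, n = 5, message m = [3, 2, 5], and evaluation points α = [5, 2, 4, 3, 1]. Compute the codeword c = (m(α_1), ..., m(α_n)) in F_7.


c = [5, 6, 0, 5, 3]

Message polynomial: m(x) = 3 + 2·x + 5·x^2 (mod 7).
For each evaluation point α_i, compute m(α_i) mod 7:
  α_1 = 5: Horner steps 5 → 6 → 5, so m(5) = 5.
  α_2 = 2: Horner steps 5 → 5 → 6, so m(2) = 6.
  α_3 = 4: Horner steps 5 → 1 → 0, so m(4) = 0.
  α_4 = 3: Horner steps 5 → 3 → 5, so m(3) = 5.
  α_5 = 1: Horner steps 5 → 0 → 3, so m(1) = 3.
Codeword c = [5, 6, 0, 5, 3] ∈ F_7^5.


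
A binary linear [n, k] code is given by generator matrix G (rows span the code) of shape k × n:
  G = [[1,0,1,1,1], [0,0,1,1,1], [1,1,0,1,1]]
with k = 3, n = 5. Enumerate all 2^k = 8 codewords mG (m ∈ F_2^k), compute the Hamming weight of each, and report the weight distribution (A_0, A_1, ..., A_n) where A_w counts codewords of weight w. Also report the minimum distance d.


Weight distribution: A_0 = 1, A_1 = 1, A_2 = 1, A_3 = 3, A_4 = 2. Minimum distance d = 1.

Enumerate all 2^3 = 8 messages m ∈ F_2^3.
For each, compute codeword c = mG in F_2^5, then tally its weight.
  m = 000 → c = 00000, weight = 0.
  m = 100 → c = 10111, weight = 4.
  m = 010 → c = 00111, weight = 3.
  m = 110 → c = 10000, weight = 1.
  m = 001 → c = 11011, weight = 4.
  m = 101 → c = 01100, weight = 2.
  m = 011 → c = 11100, weight = 3.
  m = 111 → c = 01011, weight = 3.
Tally weights:
  weight 0: 1 codewords.
  weight 1: 1 codewords.
  weight 2: 1 codewords.
  weight 3: 3 codewords.
  weight 4: 2 codewords.
Minimum distance d = smallest w > 0 with A_w > 0 = 1.
Sanity: Σ A_w = 8 = 2^3 = 8 ✓.


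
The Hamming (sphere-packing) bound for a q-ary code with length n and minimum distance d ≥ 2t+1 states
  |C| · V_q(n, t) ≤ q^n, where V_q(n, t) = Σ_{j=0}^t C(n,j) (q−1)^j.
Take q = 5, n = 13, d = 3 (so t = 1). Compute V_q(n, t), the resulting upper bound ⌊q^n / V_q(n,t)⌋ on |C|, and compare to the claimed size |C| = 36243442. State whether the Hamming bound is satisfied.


V_q(n, t) = 53, q^n = 1220703125, Hamming bound = 23032134, |C| = 36243442 > bound (violated).

Step 1: Compute V_q(n, t) = Σ_{j=0}^1 C(n, j) (q−1)^j.
  j = 0: C(13,0)·(4)^0 = 1·1 = 1.
  j = 1: C(13,1)·(4)^1 = 13·4 = 52.
  V_q(n, t) = 1 + 52 = 53.
Step 2: q^n = 5^13 = 1220703125.
Step 3: Hamming bound ⌊q^n / V_q(n,t)⌋ = ⌊1220703125/53⌋ = 23032134.
Step 4: Compare |C| = 36243442 to 23032134: violated.
The claimed |C| lies above the Hamming bound, so no 5-ary code of length 13 with d ≥ 3 can have 36243442 codewords.


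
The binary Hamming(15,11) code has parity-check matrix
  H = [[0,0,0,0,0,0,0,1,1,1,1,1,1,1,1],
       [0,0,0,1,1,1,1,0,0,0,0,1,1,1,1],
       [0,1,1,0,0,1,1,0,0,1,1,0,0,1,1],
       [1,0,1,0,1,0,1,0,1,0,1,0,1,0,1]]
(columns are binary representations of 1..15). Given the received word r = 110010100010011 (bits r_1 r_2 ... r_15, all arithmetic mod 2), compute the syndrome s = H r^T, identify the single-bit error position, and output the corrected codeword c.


s = (1, 0, 1, 1)^T, error position = 11, corrected codeword c = 110010100000011

Compute s = H r^T mod 2 one row at a time:
  s_1 = 0 + 0 + 0 + 1 + 0 + 0 + 1 + 1 = 3 ≡ 1 (mod 2).
  s_2 = 0 + 1 + 0 + 1 + 0 + 0 + 1 + 1 = 4 ≡ 0 (mod 2).
  s_3 = 1 + 0 + 0 + 1 + 0 + 1 + 1 + 1 = 5 ≡ 1 (mod 2).
  s_4 = 1 + 0 + 1 + 1 + 0 + 1 + 0 + 1 = 5 ≡ 1 (mod 2).
s = (1, 0, 1, 1)^T — this equals column 11 of H (binary 1011), so error is at position 11.
Correct: flip bit 11 of r = 110010100010011 to get c = 110010100000011.


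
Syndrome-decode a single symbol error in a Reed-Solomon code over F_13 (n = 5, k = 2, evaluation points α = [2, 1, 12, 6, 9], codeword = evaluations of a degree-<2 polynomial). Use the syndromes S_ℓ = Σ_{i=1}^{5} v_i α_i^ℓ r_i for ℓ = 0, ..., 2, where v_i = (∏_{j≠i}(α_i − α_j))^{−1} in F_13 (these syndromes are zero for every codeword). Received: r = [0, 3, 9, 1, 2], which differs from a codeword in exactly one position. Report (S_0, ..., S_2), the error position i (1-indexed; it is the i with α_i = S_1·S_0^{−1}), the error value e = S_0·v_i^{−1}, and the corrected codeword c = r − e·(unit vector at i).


S = (12, 4, 10), error at position 5, error magnitude e = 10, c = [0, 3, 9, 1, 5].

Step 1: column multipliers v_i = (∏_{j≠i}(α_i − α_j))^{−1} mod 13.
  i = 1 (α = 2): (2−1)(2−12)(2−6)(2−9) = 1·(−10)·(−4)·(−7) = −280 ≡ 6, so v_1 = 6^{−1} = 11 (mod 13).
  i = 2 (α = 1): (1−2)(1−12)(1−6)(1−9) = (−1)·(−11)·(−5)·(−8) = 440 ≡ 11, so v_2 = 11^{−1} = 6 (mod 13).
  i = 3 (α = 12): (12−2)(12−1)(12−6)(12−9) = 10·11·6·3 = 1980 ≡ 4, so v_3 = 4^{−1} = 10 (mod 13).
  i = 4 (α = 6): (6−2)(6−1)(6−12)(6−9) = 4·5·(−6)·(−3) = 360 ≡ 9, so v_4 = 9^{−1} = 3 (mod 13).
  i = 5 (α = 9): (9−2)(9−1)(9−12)(9−6) = 7·8·(−3)·3 = −504 ≡ 3, so v_5 = 3^{−1} = 9 (mod 13).
  v = [11, 6, 10, 3, 9].
Step 2: syndromes of r = [0, 3, 9, 1, 2] (all sums mod 13).
  S_0 = Σ v_i r_i = 11·0 + 6·3 + 10·9 + 3·1 + 9·2 = 129 ≡ 12.
  S_1 = Σ v_i α_i r_i = 11·2·0 + 6·1·3 + 10·12·9 + 3·6·1 + 9·9·2 = 1278 ≡ 4.
  α_i^2 mod 13 = [4, 1, 1, 10, 3].
  S_2 = Σ v_i α_i^2 r_i = 11·4·0 + 6·1·3 + 10·1·9 + 3·10·1 + 9·3·2 = 192 ≡ 10.
  S = (12, 4, 10) ≠ 0, so r is not a codeword (an error is present).
Step 3: locate the error. For a single error e at position i, S_ℓ = v_i·e·α_i^ℓ, so α_err = S_1/S_0.
  S_0^{−1} = 12^{−1} = 12 (mod 13), so α_err = 4·12 = 48 ≡ 9 = α_5. Error position i = 5.
  Consistency check: S_2/S_1 = 10·10 = 100 ≡ 9 = α_err ✓ (single-error assumption holds).
Step 4: error magnitude e = S_0/v_5 = S_0·∏_{j≠5}(α_5 − α_j) = 12·3 = 36 ≡ 10 (mod 13).
Step 5: correct position 5: c_5 = r_5 − e = 2 − 10 ≡ 5 (mod 13). Hence c = [0, 3, 9, 1, 5].
  Check: interpolating c through the α_i gives m(x) = 6 + 10·x (degree < 2) with m(α_i) = c_i for every i, so c is indeed a codeword.


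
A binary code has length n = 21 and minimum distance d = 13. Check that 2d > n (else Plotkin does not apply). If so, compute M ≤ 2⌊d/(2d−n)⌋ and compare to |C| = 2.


Plotkin bound M ≤ 4; given |C| = 2 ≤ bound (satisfied).

Check applicability: 2d = 26, n = 21.
2d − n = 5 > 0, so Plotkin applies.
Compute d/(2d−n) = 13/5 ≈ 2.6000.
⌊d/(2d−n)⌋ = 2.
Plotkin bound: M ≤ 2·2 = 4.
Given |C| = 2, check: satisfied.
This |C| is below the Plotkin bound.


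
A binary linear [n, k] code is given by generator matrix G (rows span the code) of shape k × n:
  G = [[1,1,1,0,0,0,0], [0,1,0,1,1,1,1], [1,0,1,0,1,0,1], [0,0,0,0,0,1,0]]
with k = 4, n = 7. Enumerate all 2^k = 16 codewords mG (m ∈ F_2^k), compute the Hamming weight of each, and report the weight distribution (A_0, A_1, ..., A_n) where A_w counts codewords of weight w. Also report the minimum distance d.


Weight distribution: A_0 = 1, A_1 = 2, A_2 = 1, A_3 = 2, A_4 = 5, A_5 = 4, A_6 = 1. Minimum distance d = 1.

Enumerate all 2^4 = 16 messages m ∈ F_2^4.
For each, compute codeword c = mG in F_2^7, then tally its weight.
  m = 0000 → c = 0000000, weight = 0.
  m = 1000 → c = 1110000, weight = 3.
  m = 0100 → c = 0101111, weight = 5.
  m = 1100 → c = 1011111, weight = 6.
  m = 0010 → c = 1010101, weight = 4.
  m = 1010 → c = 0100101, weight = 3.
  m = 0110 → c = 1111010, weight = 5.
  m = 1110 → c = 0001010, weight = 2.
  m = 0001 → c = 0000010, weight = 1.
  m = 1001 → c = 1110010, weight = 4.
  m = 0101 → c = 0101101, weight = 4.
  m = 1101 → c = 1011101, weight = 5.
  m = 0011 → c = 1010111, weight = 5.
  m = 1011 → c = 0100111, weight = 4.
  m = 0111 → c = 1111000, weight = 4.
  m = 1111 → c = 0001000, weight = 1.
Tally weights:
  weight 0: 1 codewords.
  weight 1: 2 codewords.
  weight 2: 1 codewords.
  weight 3: 2 codewords.
  weight 4: 5 codewords.
  weight 5: 4 codewords.
  weight 6: 1 codewords.
Minimum distance d = smallest w > 0 with A_w > 0 = 1.
Sanity: Σ A_w = 16 = 2^4 = 16 ✓.


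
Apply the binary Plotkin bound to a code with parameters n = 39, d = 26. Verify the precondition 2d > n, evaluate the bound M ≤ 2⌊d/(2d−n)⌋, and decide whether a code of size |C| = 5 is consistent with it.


Plotkin bound M ≤ 4; given |C| = 5 > bound (violated).

Check applicability: 2d = 52, n = 39.
2d − n = 13 > 0, so Plotkin applies.
Compute d/(2d−n) = 26/13 ≈ 2.0000.
⌊d/(2d−n)⌋ = 2.
Plotkin bound: M ≤ 2·2 = 4.
Given |C| = 5, check: VIOLATED.
This |C| is above the Plotkin bound, so no binary code with n = 39, d = 26 and 5 codewords exists.


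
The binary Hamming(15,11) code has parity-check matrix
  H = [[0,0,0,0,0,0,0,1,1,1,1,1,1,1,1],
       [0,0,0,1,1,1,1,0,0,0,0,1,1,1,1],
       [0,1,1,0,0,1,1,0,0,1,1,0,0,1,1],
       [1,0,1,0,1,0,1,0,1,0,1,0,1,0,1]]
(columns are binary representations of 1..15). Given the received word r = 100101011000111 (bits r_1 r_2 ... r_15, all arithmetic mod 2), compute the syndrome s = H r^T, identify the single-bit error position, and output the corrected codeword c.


s = (1, 1, 1, 0)^T, error position = 14, corrected codeword c = 100101011000101

Compute s = H r^T mod 2 one row at a time:
  s_1 = 1 + 1 + 0 + 0 + 0 + 1 + 1 + 1 = 5 ≡ 1 (mod 2).
  s_2 = 1 + 0 + 1 + 0 + 0 + 1 + 1 + 1 = 5 ≡ 1 (mod 2).
  s_3 = 0 + 0 + 1 + 0 + 0 + 0 + 1 + 1 = 3 ≡ 1 (mod 2).
  s_4 = 1 + 0 + 0 + 0 + 1 + 0 + 1 + 1 = 4 ≡ 0 (mod 2).
s = (1, 1, 1, 0)^T — this equals column 14 of H (binary 1110), so error is at position 14.
Correct: flip bit 14 of r = 100101011000111 to get c = 100101011000101.


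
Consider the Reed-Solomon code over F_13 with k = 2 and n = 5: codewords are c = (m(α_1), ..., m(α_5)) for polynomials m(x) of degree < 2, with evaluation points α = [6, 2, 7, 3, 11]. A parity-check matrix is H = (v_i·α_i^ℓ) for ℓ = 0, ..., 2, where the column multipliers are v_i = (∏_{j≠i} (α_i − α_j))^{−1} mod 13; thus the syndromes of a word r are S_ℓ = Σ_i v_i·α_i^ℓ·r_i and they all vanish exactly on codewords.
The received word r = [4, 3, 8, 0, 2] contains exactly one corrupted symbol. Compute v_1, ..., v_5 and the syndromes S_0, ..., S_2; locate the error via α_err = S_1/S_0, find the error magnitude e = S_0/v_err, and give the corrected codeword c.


S = (3, 8, 4), error at position 3, error magnitude e = 7, c = [4, 3, 1, 0, 2].

Step 1: column multipliers v_i = (∏_{j≠i}(α_i − α_j))^{−1} mod 13.
  i = 1 (α = 6): (6−2)(6−7)(6−3)(6−11) = 4·(−1)·3·(−5) = 60 ≡ 8, so v_1 = 8^{−1} = 5 (mod 13).
  i = 2 (α = 2): (2−6)(2−7)(2−3)(2−11) = (−4)·(−5)·(−1)·(−9) = 180 ≡ 11, so v_2 = 11^{−1} = 6 (mod 13).
  i = 3 (α = 7): (7−6)(7−2)(7−3)(7−11) = 1·5·4·(−4) = −80 ≡ 11, so v_3 = 11^{−1} = 6 (mod 13).
  i = 4 (α = 3): (3−6)(3−2)(3−7)(3−11) = (−3)·1·(−4)·(−8) = −96 ≡ 8, so v_4 = 8^{−1} = 5 (mod 13).
  i = 5 (α = 11): (11−6)(11−2)(11−7)(11−3) = 5·9·4·8 = 1440 ≡ 10, so v_5 = 10^{−1} = 4 (mod 13).
  v = [5, 6, 6, 5, 4].
Step 2: syndromes of r = [4, 3, 8, 0, 2] (all sums mod 13).
  S_0 = Σ v_i r_i = 5·4 + 6·3 + 6·8 + 5·0 + 4·2 = 94 ≡ 3.
  S_1 = Σ v_i α_i r_i = 5·6·4 + 6·2·3 + 6·7·8 + 5·3·0 + 4·11·2 = 580 ≡ 8.
  α_i^2 mod 13 = [10, 4, 10, 9, 4].
  S_2 = Σ v_i α_i^2 r_i = 5·10·4 + 6·4·3 + 6·10·8 + 5·9·0 + 4·4·2 = 784 ≡ 4.
  S = (3, 8, 4) ≠ 0, so r is not a codeword (an error is present).
Step 3: locate the error. For a single error e at position i, S_ℓ = v_i·e·α_i^ℓ, so α_err = S_1/S_0.
  S_0^{−1} = 3^{−1} = 9 (mod 13), so α_err = 8·9 = 72 ≡ 7 = α_3. Error position i = 3.
  Consistency check: S_2/S_1 = 4·5 = 20 ≡ 7 = α_err ✓ (single-error assumption holds).
Step 4: error magnitude e = S_0/v_3 = S_0·∏_{j≠3}(α_3 − α_j) = 3·11 = 33 ≡ 7 (mod 13).
Step 5: correct position 3: c_3 = r_3 − e = 8 − 7 ≡ 1 (mod 13). Hence c = [4, 3, 1, 0, 2].
  Check: interpolating c through the α_i gives m(x) = 9 + 10·x (degree < 2) with m(α_i) = c_i for every i, so c is indeed a codeword.


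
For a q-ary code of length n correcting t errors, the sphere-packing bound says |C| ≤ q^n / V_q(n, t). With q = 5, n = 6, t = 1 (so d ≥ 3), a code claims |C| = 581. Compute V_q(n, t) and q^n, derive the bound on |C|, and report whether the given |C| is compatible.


V_q(n, t) = 25, q^n = 15625, Hamming bound = 625, |C| = 581 ≤ bound (satisfied).

Step 1: Compute V_q(n, t) = Σ_{j=0}^1 C(n, j) (q−1)^j.
  j = 0: C(6,0)·(4)^0 = 1·1 = 1.
  j = 1: C(6,1)·(4)^1 = 6·4 = 24.
  V_q(n, t) = 1 + 24 = 25.
Step 2: q^n = 5^6 = 15625.
Step 3: Hamming bound ⌊q^n / V_q(n,t)⌋ = ⌊15625/25⌋ = 625.
Step 4: Compare |C| = 581 to 625: satisfied.
The claimed |C| lies below the Hamming bound.


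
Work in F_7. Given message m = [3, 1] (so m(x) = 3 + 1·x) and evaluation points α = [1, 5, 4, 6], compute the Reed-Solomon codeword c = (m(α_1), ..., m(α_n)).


c = [4, 1, 0, 2]

Message polynomial: m(x) = 3 + 1·x (mod 7).
For each evaluation point α_i, compute m(α_i) mod 7:
  α_1 = 1: Horner steps 1 → 4, so m(1) = 4.
  α_2 = 5: Horner steps 1 → 1, so m(5) = 1.
  α_3 = 4: Horner steps 1 → 0, so m(4) = 0.
  α_4 = 6: Horner steps 1 → 2, so m(6) = 2.
Codeword c = [4, 1, 0, 2] ∈ F_7^4.


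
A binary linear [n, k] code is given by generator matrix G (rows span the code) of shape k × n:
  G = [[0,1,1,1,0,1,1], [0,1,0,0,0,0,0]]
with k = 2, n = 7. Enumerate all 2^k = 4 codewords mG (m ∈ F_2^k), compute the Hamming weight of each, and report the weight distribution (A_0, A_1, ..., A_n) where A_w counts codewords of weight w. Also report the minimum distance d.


Weight distribution: A_0 = 1, A_1 = 1, A_4 = 1, A_5 = 1. Minimum distance d = 1.

Enumerate all 2^2 = 4 messages m ∈ F_2^2.
For each, compute codeword c = mG in F_2^7, then tally its weight.
  m = 00 → c = 0000000, weight = 0.
  m = 10 → c = 0111011, weight = 5.
  m = 01 → c = 0100000, weight = 1.
  m = 11 → c = 0011011, weight = 4.
Tally weights:
  weight 0: 1 codewords.
  weight 1: 1 codewords.
  weight 4: 1 codewords.
  weight 5: 1 codewords.
Minimum distance d = smallest w > 0 with A_w > 0 = 1.
Sanity: Σ A_w = 4 = 2^2 = 4 ✓.


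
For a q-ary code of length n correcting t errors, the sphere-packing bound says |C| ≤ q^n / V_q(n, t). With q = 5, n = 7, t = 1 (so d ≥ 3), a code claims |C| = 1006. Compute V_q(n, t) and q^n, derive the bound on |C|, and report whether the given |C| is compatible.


V_q(n, t) = 29, q^n = 78125, Hamming bound = 2693, |C| = 1006 ≤ bound (satisfied).

Step 1: Compute V_q(n, t) = Σ_{j=0}^1 C(n, j) (q−1)^j.
  j = 0: C(7,0)·(4)^0 = 1·1 = 1.
  j = 1: C(7,1)·(4)^1 = 7·4 = 28.
  V_q(n, t) = 1 + 28 = 29.
Step 2: q^n = 5^7 = 78125.
Step 3: Hamming bound ⌊q^n / V_q(n,t)⌋ = ⌊78125/29⌋ = 2693.
Step 4: Compare |C| = 1006 to 2693: satisfied.
The claimed |C| lies below the Hamming bound.


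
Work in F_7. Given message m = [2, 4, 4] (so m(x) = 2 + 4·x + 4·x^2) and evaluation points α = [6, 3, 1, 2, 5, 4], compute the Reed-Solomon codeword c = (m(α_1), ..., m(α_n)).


c = [2, 1, 3, 5, 3, 5]

Message polynomial: m(x) = 2 + 4·x + 4·x^2 (mod 7).
For each evaluation point α_i, compute m(α_i) mod 7:
  α_1 = 6: Horner steps 4 → 0 → 2, so m(6) = 2.
  α_2 = 3: Horner steps 4 → 2 → 1, so m(3) = 1.
  α_3 = 1: Horner steps 4 → 1 → 3, so m(1) = 3.
  α_4 = 2: Horner steps 4 → 5 → 5, so m(2) = 5.
  α_5 = 5: Horner steps 4 → 3 → 3, so m(5) = 3.
  α_6 = 4: Horner steps 4 → 6 → 5, so m(4) = 5.
Codeword c = [2, 1, 3, 5, 3, 5] ∈ F_7^6.


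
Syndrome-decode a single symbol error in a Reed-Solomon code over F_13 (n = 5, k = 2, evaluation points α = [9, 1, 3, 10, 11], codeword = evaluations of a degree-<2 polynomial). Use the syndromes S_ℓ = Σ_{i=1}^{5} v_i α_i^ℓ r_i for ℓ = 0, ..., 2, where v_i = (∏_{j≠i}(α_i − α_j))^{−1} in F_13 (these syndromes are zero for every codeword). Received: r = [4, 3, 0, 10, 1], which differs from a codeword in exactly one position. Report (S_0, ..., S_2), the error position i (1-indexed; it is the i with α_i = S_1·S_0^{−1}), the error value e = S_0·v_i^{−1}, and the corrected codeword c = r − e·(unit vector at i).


S = (7, 5, 11), error at position 4, error magnitude e = 1, c = [4, 3, 0, 9, 1].

Step 1: column multipliers v_i = (∏_{j≠i}(α_i − α_j))^{−1} mod 13.
  i = 1 (α = 9): (9−1)(9−3)(9−10)(9−11) = 8·6·(−1)·(−2) = 96 ≡ 5, so v_1 = 5^{−1} = 8 (mod 13).
  i = 2 (α = 1): (1−9)(1−3)(1−10)(1−11) = (−8)·(−2)·(−9)·(−10) = 1440 ≡ 10, so v_2 = 10^{−1} = 4 (mod 13).
  i = 3 (α = 3): (3−9)(3−1)(3−10)(3−11) = (−6)·2·(−7)·(−8) = −672 ≡ 4, so v_3 = 4^{−1} = 10 (mod 13).
  i = 4 (α = 10): (10−9)(10−1)(10−3)(10−11) = 1·9·7·(−1) = −63 ≡ 2, so v_4 = 2^{−1} = 7 (mod 13).
  i = 5 (α = 11): (11−9)(11−1)(11−3)(11−10) = 2·10·8·1 = 160 ≡ 4, so v_5 = 4^{−1} = 10 (mod 13).
  v = [8, 4, 10, 7, 10].
Step 2: syndromes of r = [4, 3, 0, 10, 1] (all sums mod 13).
  S_0 = Σ v_i r_i = 8·4 + 4·3 + 10·0 + 7·10 + 10·1 = 124 ≡ 7.
  S_1 = Σ v_i α_i r_i = 8·9·4 + 4·1·3 + 10·3·0 + 7·10·10 + 10·11·1 = 1110 ≡ 5.
  α_i^2 mod 13 = [3, 1, 9, 9, 4].
  S_2 = Σ v_i α_i^2 r_i = 8·3·4 + 4·1·3 + 10·9·0 + 7·9·10 + 10·4·1 = 778 ≡ 11.
  S = (7, 5, 11) ≠ 0, so r is not a codeword (an error is present).
Step 3: locate the error. For a single error e at position i, S_ℓ = v_i·e·α_i^ℓ, so α_err = S_1/S_0.
  S_0^{−1} = 7^{−1} = 2 (mod 13), so α_err = 5·2 = 10 ≡ 10 = α_4. Error position i = 4.
  Consistency check: S_2/S_1 = 11·8 = 88 ≡ 10 = α_err ✓ (single-error assumption holds).
Step 4: error magnitude e = S_0/v_4 = S_0·∏_{j≠4}(α_4 − α_j) = 7·2 = 14 ≡ 1 (mod 13).
Step 5: correct position 4: c_4 = r_4 − e = 10 − 1 ≡ 9 (mod 13). Hence c = [4, 3, 0, 9, 1].
  Check: interpolating c through the α_i gives m(x) = 11 + 5·x (degree < 2) with m(α_i) = c_i for every i, so c is indeed a codeword.


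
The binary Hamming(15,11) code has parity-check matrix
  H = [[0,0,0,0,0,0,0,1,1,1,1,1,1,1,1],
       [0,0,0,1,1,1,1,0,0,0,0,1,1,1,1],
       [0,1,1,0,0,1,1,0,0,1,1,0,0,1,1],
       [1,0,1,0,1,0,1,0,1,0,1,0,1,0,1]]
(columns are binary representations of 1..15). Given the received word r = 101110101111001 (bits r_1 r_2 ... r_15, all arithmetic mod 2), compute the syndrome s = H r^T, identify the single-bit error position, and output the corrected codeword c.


s = (1, 1, 1, 1)^T, error position = 15, corrected codeword c = 101110101111000

Compute s = H r^T mod 2 one row at a time:
  s_1 = 0 + 1 + 1 + 1 + 1 + 0 + 0 + 1 = 5 ≡ 1 (mod 2).
  s_2 = 1 + 1 + 0 + 1 + 1 + 0 + 0 + 1 = 5 ≡ 1 (mod 2).
  s_3 = 0 + 1 + 0 + 1 + 1 + 1 + 0 + 1 = 5 ≡ 1 (mod 2).
  s_4 = 1 + 1 + 1 + 1 + 1 + 1 + 0 + 1 = 7 ≡ 1 (mod 2).
s = (1, 1, 1, 1)^T — this equals column 15 of H (binary 1111), so error is at position 15.
Correct: flip bit 15 of r = 101110101111001 to get c = 101110101111000.


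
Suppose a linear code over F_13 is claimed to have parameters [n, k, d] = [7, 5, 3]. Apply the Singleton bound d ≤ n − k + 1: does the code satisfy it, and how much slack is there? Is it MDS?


Singleton RHS = n − k + 1 = 3, slack = 0, bound satisfied, MDS.

Singleton bound: d ≤ n − k + 1.
Here n = 7, k = 5, so n − k + 1 = 3.
Given d = 3, check d ≤ 3: YES.
Slack = (n − k + 1) − d = 0.
The code is MDS (slack = 0).
Description: the claimed parameters are [7, 5, 3]_13; such a code would be MDS (meets Singleton bound).


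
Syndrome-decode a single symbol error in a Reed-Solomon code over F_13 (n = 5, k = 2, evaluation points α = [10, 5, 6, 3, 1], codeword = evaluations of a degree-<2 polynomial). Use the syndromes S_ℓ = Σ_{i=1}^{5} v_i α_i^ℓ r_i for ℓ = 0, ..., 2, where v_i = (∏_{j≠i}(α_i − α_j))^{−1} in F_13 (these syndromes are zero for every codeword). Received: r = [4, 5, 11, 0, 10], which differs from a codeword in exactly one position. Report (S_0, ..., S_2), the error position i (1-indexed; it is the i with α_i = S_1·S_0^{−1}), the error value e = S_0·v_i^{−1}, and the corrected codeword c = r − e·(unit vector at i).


S = (2, 10, 11), error at position 2, error magnitude e = 2, c = [4, 3, 11, 0, 10].

Step 1: column multipliers v_i = (∏_{j≠i}(α_i − α_j))^{−1} mod 13.
  i = 1 (α = 10): (10−5)(10−6)(10−3)(10−1) = 5·4·7·9 = 1260 ≡ 12, so v_1 = 12^{−1} = 12 (mod 13).
  i = 2 (α = 5): (5−10)(5−6)(5−3)(5−1) = (−5)·(−1)·2·4 = 40 ≡ 1, so v_2 = 1^{−1} = 1 (mod 13).
  i = 3 (α = 6): (6−10)(6−5)(6−3)(6−1) = (−4)·1·3·5 = −60 ≡ 5, so v_3 = 5^{−1} = 8 (mod 13).
  i = 4 (α = 3): (3−10)(3−5)(3−6)(3−1) = (−7)·(−2)·(−3)·2 = −84 ≡ 7, so v_4 = 7^{−1} = 2 (mod 13).
  i = 5 (α = 1): (1−10)(1−5)(1−6)(1−3) = (−9)·(−4)·(−5)·(−2) = 360 ≡ 9, so v_5 = 9^{−1} = 3 (mod 13).
  v = [12, 1, 8, 2, 3].
Step 2: syndromes of r = [4, 5, 11, 0, 10] (all sums mod 13).
  S_0 = Σ v_i r_i = 12·4 + 1·5 + 8·11 + 2·0 + 3·10 = 171 ≡ 2.
  S_1 = Σ v_i α_i r_i = 12·10·4 + 1·5·5 + 8·6·11 + 2·3·0 + 3·1·10 = 1063 ≡ 10.
  α_i^2 mod 13 = [9, 12, 10, 9, 1].
  S_2 = Σ v_i α_i^2 r_i = 12·9·4 + 1·12·5 + 8·10·11 + 2·9·0 + 3·1·10 = 1402 ≡ 11.
  S = (2, 10, 11) ≠ 0, so r is not a codeword (an error is present).
Step 3: locate the error. For a single error e at position i, S_ℓ = v_i·e·α_i^ℓ, so α_err = S_1/S_0.
  S_0^{−1} = 2^{−1} = 7 (mod 13), so α_err = 10·7 = 70 ≡ 5 = α_2. Error position i = 2.
  Consistency check: S_2/S_1 = 11·4 = 44 ≡ 5 = α_err ✓ (single-error assumption holds).
Step 4: error magnitude e = S_0/v_2 = S_0·∏_{j≠2}(α_2 − α_j) = 2·1 = 2 ≡ 2 (mod 13).
Step 5: correct position 2: c_2 = r_2 − e = 5 − 2 ≡ 3 (mod 13). Hence c = [4, 3, 11, 0, 10].
  Check: interpolating c through the α_i gives m(x) = 2 + 8·x (degree < 2) with m(α_i) = c_i for every i, so c is indeed a codeword.


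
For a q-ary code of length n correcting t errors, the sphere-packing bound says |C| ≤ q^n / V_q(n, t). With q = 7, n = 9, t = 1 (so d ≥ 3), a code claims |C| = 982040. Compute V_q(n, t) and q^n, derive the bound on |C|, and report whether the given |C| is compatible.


V_q(n, t) = 55, q^n = 40353607, Hamming bound = 733701, |C| = 982040 > bound (violated).

Step 1: Compute V_q(n, t) = Σ_{j=0}^1 C(n, j) (q−1)^j.
  j = 0: C(9,0)·(6)^0 = 1·1 = 1.
  j = 1: C(9,1)·(6)^1 = 9·6 = 54.
  V_q(n, t) = 1 + 54 = 55.
Step 2: q^n = 7^9 = 40353607.
Step 3: Hamming bound ⌊q^n / V_q(n,t)⌋ = ⌊40353607/55⌋ = 733701.
Step 4: Compare |C| = 982040 to 733701: violated.
The claimed |C| lies above the Hamming bound, so no 7-ary code of length 9 with d ≥ 3 can have 982040 codewords.


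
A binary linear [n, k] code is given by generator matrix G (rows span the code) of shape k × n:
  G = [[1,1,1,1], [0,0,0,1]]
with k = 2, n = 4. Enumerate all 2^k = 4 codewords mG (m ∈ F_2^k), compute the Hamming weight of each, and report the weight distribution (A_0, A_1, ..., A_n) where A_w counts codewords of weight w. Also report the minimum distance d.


Weight distribution: A_0 = 1, A_1 = 1, A_3 = 1, A_4 = 1. Minimum distance d = 1.

Enumerate all 2^2 = 4 messages m ∈ F_2^2.
For each, compute codeword c = mG in F_2^4, then tally its weight.
  m = 00 → c = 0000, weight = 0.
  m = 10 → c = 1111, weight = 4.
  m = 01 → c = 0001, weight = 1.
  m = 11 → c = 1110, weight = 3.
Tally weights:
  weight 0: 1 codewords.
  weight 1: 1 codewords.
  weight 3: 1 codewords.
  weight 4: 1 codewords.
Minimum distance d = smallest w > 0 with A_w > 0 = 1.
Sanity: Σ A_w = 4 = 2^2 = 4 ✓.


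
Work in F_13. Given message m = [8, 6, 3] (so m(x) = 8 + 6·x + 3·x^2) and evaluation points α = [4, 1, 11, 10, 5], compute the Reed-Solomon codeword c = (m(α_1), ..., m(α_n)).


c = [2, 4, 8, 4, 9]

Message polynomial: m(x) = 8 + 6·x + 3·x^2 (mod 13).
For each evaluation point α_i, compute m(α_i) mod 13:
  α_1 = 4: Horner steps 3 → 5 → 2, so m(4) = 2.
  α_2 = 1: Horner steps 3 → 9 → 4, so m(1) = 4.
  α_3 = 11: Horner steps 3 → 0 → 8, so m(11) = 8.
  α_4 = 10: Horner steps 3 → 10 → 4, so m(10) = 4.
  α_5 = 5: Horner steps 3 → 8 → 9, so m(5) = 9.
Codeword c = [2, 4, 8, 4, 9] ∈ F_13^5.


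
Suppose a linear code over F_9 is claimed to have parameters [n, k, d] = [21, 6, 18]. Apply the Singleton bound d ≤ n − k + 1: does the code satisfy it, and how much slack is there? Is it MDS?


Singleton RHS = n − k + 1 = 16, slack = -2, bound violated (no such code; not MDS).

Singleton bound: d ≤ n − k + 1.
Here n = 21, k = 6, so n − k + 1 = 16.
Given d = 18, check d ≤ 16: NO.
Slack = (n − k + 1) − d = -2.
The slack is negative: d = 18 exceeds n − k + 1 = 16 by 2, so the Singleton bound is violated and no linear [21, 6, 18]_9 code can exist. In particular it is not MDS (MDS requires d = n − k + 1 exactly).
Description: the claimed parameters are [21, 6, 18]_9; such a code would be impossible (violates the Singleton bound).


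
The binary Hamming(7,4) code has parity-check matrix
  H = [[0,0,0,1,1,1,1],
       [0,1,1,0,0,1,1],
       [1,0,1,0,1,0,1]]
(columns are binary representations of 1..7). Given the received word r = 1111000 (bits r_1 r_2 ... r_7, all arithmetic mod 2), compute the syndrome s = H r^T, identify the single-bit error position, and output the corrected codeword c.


s = (1, 0, 0)^T, error position = 4, corrected codeword c = 1110000

Compute s = H r^T mod 2 one row at a time:
  s_1 = 1 + 0 + 0 + 0 = 1 ≡ 1 (mod 2).
  s_2 = 1 + 1 + 0 + 0 = 2 ≡ 0 (mod 2).
  s_3 = 1 + 1 + 0 + 0 = 2 ≡ 0 (mod 2).
s = (1, 0, 0)^T — this equals column 4 of H (binary 100), so error is at position 4.
Correct: flip bit 4 of r = 1111000 to get c = 1110000.
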